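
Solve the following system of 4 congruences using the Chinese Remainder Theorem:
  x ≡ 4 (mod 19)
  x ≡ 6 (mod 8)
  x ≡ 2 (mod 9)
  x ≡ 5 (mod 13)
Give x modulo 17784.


Product of moduli M = 19 · 8 · 9 · 13 = 17784.
Merge one congruence at a time:
  Start: x ≡ 4 (mod 19).
  Combine with x ≡ 6 (mod 8); new modulus lcm = 152.
    Write x = 4 + 19·t and substitute into x ≡ 6 (mod 8): 19·t ≡ 6 − 4 = 2 (mod 8).
    Reduce coefficients mod 8: 3·t ≡ 2 (mod 8).
    The inverse of 3 mod 8 is 3 (since 3·3 = 9 = 1·8 + 1), so t ≡ 3·2 = 6 ≡ 6 (mod 8).
    Then x = 4 + 19·6 = 118, valid modulo lcm(19, 8) = 152: x ≡ 118 (mod 152).
  Combine with x ≡ 2 (mod 9); new modulus lcm = 1368.
    Write x = 118 + 152·t and substitute into x ≡ 2 (mod 9): 152·t ≡ 2 − 118 = -116 (mod 9).
    Reduce coefficients mod 9: 8·t ≡ 1 (mod 9).
    The inverse of 8 mod 9 is 8 (since 8·8 = 64 = 7·9 + 1), so t ≡ 8·1 = 8 ≡ 8 (mod 9).
    Then x = 118 + 152·8 = 1334, valid modulo lcm(152, 9) = 1368: x ≡ 1334 (mod 1368).
  Combine with x ≡ 5 (mod 13); new modulus lcm = 17784.
    Write x = 1334 + 1368·t and substitute into x ≡ 5 (mod 13): 1368·t ≡ 5 − 1334 = -1329 (mod 13).
    Reduce coefficients mod 13: 3·t ≡ 10 (mod 13).
    The inverse of 3 mod 13 is 9 (since 3·9 = 27 = 2·13 + 1), so t ≡ 9·10 = 90 ≡ 12 (mod 13).
    Then x = 1334 + 1368·12 = 17750, valid modulo lcm(1368, 13) = 17784: x ≡ 17750 (mod 17784).
Verify against each original: 17750 mod 19 = 4, 17750 mod 8 = 6, 17750 mod 9 = 2, 17750 mod 13 = 5.

x ≡ 17750 (mod 17784).


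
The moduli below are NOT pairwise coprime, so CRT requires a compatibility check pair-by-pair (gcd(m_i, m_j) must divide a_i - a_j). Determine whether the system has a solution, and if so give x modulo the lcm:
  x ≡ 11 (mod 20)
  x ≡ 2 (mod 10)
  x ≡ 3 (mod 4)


Moduli 20, 10, 4 are not pairwise coprime, so CRT works modulo lcm(m_i) when all pairwise compatibility conditions hold.
Pairwise compatibility: gcd(m_i, m_j) must divide a_i - a_j for every pair.
Merge one congruence at a time:
  Start: x ≡ 11 (mod 20).
  Combine with x ≡ 2 (mod 10): gcd(20, 10) = 10, and 2 - 11 = -9 is NOT divisible by 10.
    ⇒ system is inconsistent (no integer solution).

No solution (the system is inconsistent).


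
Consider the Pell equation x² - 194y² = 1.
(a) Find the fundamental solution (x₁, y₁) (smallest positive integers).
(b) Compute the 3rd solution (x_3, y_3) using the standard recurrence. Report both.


Step 1: Find the fundamental solution (x₁, y₁) of x² - 194y² = 1.
  Expand √194 as a continued fraction. a₀ = ⌊√194⌋ = 13; iterate m_{k+1} = d_k·a_k − m_k, d_{k+1} = (194 − m_{k+1}²)/d_k, a_{k+1} = ⌊(a₀ + m_{k+1})/d_{k+1}⌋ (starting m₀ = 0, d₀ = 1), with convergents p_k = a_k·p_{k-1} + p_{k-2}, q_k = a_k·q_{k-1} + q_{k-2} (p₋₁ = 1, q₋₁ = 0):
  k = 0: a₀ = 13; p₀/q₀ = 13/1; p₀² − 194·q₀² = 169 − 194 = -25.
  k = 1: m = 13, d = 25, a = ⌊(13 + 13)/25⌋ = 1; p/q = (1·13 + 1)/(1·1 + 0) = 14/1; p² − 194·q² = 196 − 194 = 2.
  k = 2: m = 12, d = 2, a = ⌊(13 + 12)/2⌋ = 12; p/q = (12·14 + 13)/(12·1 + 1) = 181/13; p² − 194·q² = 32761 − 32786 = -25.
  k = 3: m = 12, d = 25, a = ⌊(13 + 12)/25⌋ = 1; p/q = (1·181 + 14)/(1·13 + 1) = 195/14; p² − 194·q² = 38025 − 38024 = 1.
  The first convergent with p² − 194·q² = 1 gives the fundamental solution (x₁, y₁) = (195, 14).
Step 2: Apply the recurrence (x_{n+1}, y_{n+1}) = (x₁x_n + 194y₁y_n, x₁y_n + y₁x_n) repeatedly.
  From (x_1, y_1) = (195, 14): x_2 = 195·195 + 194·14·14 = 76049; y_2 = 195·14 + 14·195 = 5460.
  From (x_2, y_2) = (76049, 5460): x_3 = 195·76049 + 194·14·5460 = 29658915; y_3 = 195·5460 + 14·76049 = 2129386.
Step 3: Verify x_3² - 194·y_3² = 879651238977225 - 879651238977224 = 1 (should be 1). ✓

(x_1, y_1) = (195, 14); (x_3, y_3) = (29658915, 2129386).


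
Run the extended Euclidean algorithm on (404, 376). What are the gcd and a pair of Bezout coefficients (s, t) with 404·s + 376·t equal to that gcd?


Euclidean algorithm on (404, 376) — divide until remainder is 0:
  404 = 1 · 376 + 28
  376 = 13 · 28 + 12
  28 = 2 · 12 + 4
  12 = 3 · 4 + 0
gcd(404, 376) = 4.
Track Bezout coefficients alongside the remainders: start with r₀ = 404 = a·1 + b·0 (s = 1, t = 0) and r₁ = 376 = a·0 + b·1 (s = 0, t = 1); each new remainder r_{k+1} = r_{k-1} − q_k·r_k inherits s_{k+1} = s_{k-1} − q_k·s_k, t_{k+1} = t_{k-1} − q_k·t_k, so r_k = a·s_k + b·t_k at every step:
  q = 1: r = 28, s = 1 − 1·0 = 1, t = 0 − 1·1 = -1  (check: 404·1 + 376·(-1) = 28)
  q = 13: r = 12, s = 0 − 13·1 = -13, t = 1 − 13·(-1) = 14  (check: 404·(-13) + 376·14 = 12)
  q = 2: r = 4, s = 1 − 2·(-13) = 27, t = -1 − 2·14 = -29  (check: 404·27 + 376·(-29) = 4)
The row with r = 4 (the gcd) gives the Bezout coefficients s = 27, t = -29.
Result: 404 · (27) + 376 · (-29) = 4.

gcd(404, 376) = 4; s = 27, t = -29 (check: 404·27 + 376·(-29) = 4).


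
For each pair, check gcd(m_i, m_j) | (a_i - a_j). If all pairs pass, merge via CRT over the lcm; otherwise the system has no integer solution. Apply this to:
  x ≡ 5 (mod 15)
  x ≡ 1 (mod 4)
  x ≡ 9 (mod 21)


Moduli 15, 4, 21 are not pairwise coprime, so CRT works modulo lcm(m_i) when all pairwise compatibility conditions hold.
Pairwise compatibility: gcd(m_i, m_j) must divide a_i - a_j for every pair.
Merge one congruence at a time:
  Start: x ≡ 5 (mod 15).
  Combine with x ≡ 1 (mod 4): gcd(15, 4) = 1; 1 - 5 = -4, which IS divisible by 1, so compatible.
    Write x = 5 + 15·t and substitute into x ≡ 1 (mod 4): 15·t ≡ 1 − 5 = -4 (mod 4).
    Reduce coefficients mod 4: 3·t ≡ 0 (mod 4).
    The inverse of 3 mod 4 is 3 (since 3·3 = 9 = 2·4 + 1), so t ≡ 3·0 = 0 ≡ 0 (mod 4).
    Then x = 5 + 15·0 = 5, valid modulo lcm(15, 4) = 60: x ≡ 5 (mod 60).
  Combine with x ≡ 9 (mod 21): gcd(60, 21) = 3, and 9 - 5 = 4 is NOT divisible by 3.
    ⇒ system is inconsistent (no integer solution).

No solution (the system is inconsistent).


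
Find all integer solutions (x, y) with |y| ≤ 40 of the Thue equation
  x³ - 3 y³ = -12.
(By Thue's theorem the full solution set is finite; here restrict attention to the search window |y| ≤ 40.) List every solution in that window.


The equation is x³ - 3y³ = -12. For fixed y, x³ = 3·y³ − 12, so a solution requires the RHS to be a perfect cube.
Strategy: iterate y from -40 to 40, compute RHS = 3·y³ − 12, and check whether it is a (positive or negative) perfect cube.
Check small values of y:
  y = 0: RHS = -12 is not a perfect cube.
  y = 1: RHS = -9 is not a perfect cube.
  y = -1: RHS = -15 is not a perfect cube.
  y = 2: RHS = 12 is not a perfect cube.
  y = -2: RHS = -36 is not a perfect cube.
  y = 3: RHS = 69 is not a perfect cube.
  y = -3: RHS = -93 is not a perfect cube.
Continuing the search up to |y| = 40 finds no solutions either.
No (x, y) in the scanned range satisfies the equation.

No integer solutions with |y| ≤ 40.


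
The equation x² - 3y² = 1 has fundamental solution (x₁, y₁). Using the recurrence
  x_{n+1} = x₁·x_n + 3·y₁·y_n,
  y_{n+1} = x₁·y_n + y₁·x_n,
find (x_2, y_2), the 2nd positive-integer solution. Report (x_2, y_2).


Step 1: Find the fundamental solution (x₁, y₁) of x² - 3y² = 1.
  Expand √3 as a continued fraction. a₀ = ⌊√3⌋ = 1; iterate m_{k+1} = d_k·a_k − m_k, d_{k+1} = (3 − m_{k+1}²)/d_k, a_{k+1} = ⌊(a₀ + m_{k+1})/d_{k+1}⌋ (starting m₀ = 0, d₀ = 1), with convergents p_k = a_k·p_{k-1} + p_{k-2}, q_k = a_k·q_{k-1} + q_{k-2} (p₋₁ = 1, q₋₁ = 0):
  k = 0: a₀ = 1; p₀/q₀ = 1/1; p₀² − 3·q₀² = 1 − 3 = -2.
  k = 1: m = 1, d = 2, a = ⌊(1 + 1)/2⌋ = 1; p/q = (1·1 + 1)/(1·1 + 0) = 2/1; p² − 3·q² = 4 − 3 = 1.
  The first convergent with p² − 3·q² = 1 gives the fundamental solution (x₁, y₁) = (2, 1).
Step 2: Apply the recurrence (x_{n+1}, y_{n+1}) = (x₁x_n + 3y₁y_n, x₁y_n + y₁x_n) repeatedly.
  From (x_1, y_1) = (2, 1): x_2 = 2·2 + 3·1·1 = 7; y_2 = 2·1 + 1·2 = 4.
Step 3: Verify x_2² - 3·y_2² = 49 - 48 = 1 (should be 1). ✓

(x_1, y_1) = (2, 1); (x_2, y_2) = (7, 4).


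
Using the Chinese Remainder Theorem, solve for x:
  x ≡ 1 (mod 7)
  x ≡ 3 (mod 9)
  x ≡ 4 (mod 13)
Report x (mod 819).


Moduli 7, 9, 13 are pairwise coprime; by CRT there is a unique solution modulo M = 7 · 9 · 13 = 819.
Solve pairwise, accumulating the modulus:
  Start with x ≡ 1 (mod 7).
  Combine with x ≡ 3 (mod 9): since gcd(7, 9) = 1, we get a unique residue mod 63.
    Write x = 1 + 7·t and substitute into x ≡ 3 (mod 9): 7·t ≡ 3 − 1 = 2 (mod 9).
    The inverse of 7 mod 9 is 4 (since 7·4 = 28 = 3·9 + 1), so t ≡ 4·2 = 8 ≡ 8 (mod 9).
    Then x = 1 + 7·8 = 57, valid modulo lcm(7, 9) = 63: x ≡ 57 (mod 63).
  Combine with x ≡ 4 (mod 13): since gcd(63, 13) = 1, we get a unique residue mod 819.
    Write x = 57 + 63·t and substitute into x ≡ 4 (mod 13): 63·t ≡ 4 − 57 = -53 (mod 13).
    Reduce coefficients mod 13: 11·t ≡ 12 (mod 13).
    The inverse of 11 mod 13 is 6 (since 11·6 = 66 = 5·13 + 1), so t ≡ 6·12 = 72 ≡ 7 (mod 13).
    Then x = 57 + 63·7 = 498, valid modulo lcm(63, 13) = 819: x ≡ 498 (mod 819).
Verify: 498 mod 7 = 1 ✓, 498 mod 9 = 3 ✓, 498 mod 13 = 4 ✓.

x ≡ 498 (mod 819).


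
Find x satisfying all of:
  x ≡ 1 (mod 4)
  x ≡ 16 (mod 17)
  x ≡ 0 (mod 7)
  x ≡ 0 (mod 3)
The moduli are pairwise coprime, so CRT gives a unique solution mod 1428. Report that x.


Product of moduli M = 4 · 17 · 7 · 3 = 1428.
Merge one congruence at a time:
  Start: x ≡ 1 (mod 4).
  Combine with x ≡ 16 (mod 17); new modulus lcm = 68.
    Write x = 1 + 4·t and substitute into x ≡ 16 (mod 17): 4·t ≡ 16 − 1 = 15 (mod 17).
    The inverse of 4 mod 17 is 13 (since 4·13 = 52 = 3·17 + 1), so t ≡ 13·15 = 195 ≡ 8 (mod 17).
    Then x = 1 + 4·8 = 33, valid modulo lcm(4, 17) = 68: x ≡ 33 (mod 68).
  Combine with x ≡ 0 (mod 7); new modulus lcm = 476.
    Write x = 33 + 68·t and substitute into x ≡ 0 (mod 7): 68·t ≡ 0 − 33 = -33 (mod 7).
    Reduce coefficients mod 7: 5·t ≡ 2 (mod 7).
    The inverse of 5 mod 7 is 3 (since 5·3 = 15 = 2·7 + 1), so t ≡ 3·2 = 6 ≡ 6 (mod 7).
    Then x = 33 + 68·6 = 441, valid modulo lcm(68, 7) = 476: x ≡ 441 (mod 476).
  Combine with x ≡ 0 (mod 3); new modulus lcm = 1428.
    Write x = 441 + 476·t and substitute into x ≡ 0 (mod 3): 476·t ≡ 0 − 441 = -441 (mod 3).
    Reduce coefficients mod 3: 2·t ≡ 0 (mod 3).
    The inverse of 2 mod 3 is 2 (since 2·2 = 4 = 1·3 + 1), so t ≡ 2·0 = 0 ≡ 0 (mod 3).
    Then x = 441 + 476·0 = 441, valid modulo lcm(476, 3) = 1428: x ≡ 441 (mod 1428).
Verify against each original: 441 mod 4 = 1, 441 mod 17 = 16, 441 mod 7 = 0, 441 mod 3 = 0.

x ≡ 441 (mod 1428).


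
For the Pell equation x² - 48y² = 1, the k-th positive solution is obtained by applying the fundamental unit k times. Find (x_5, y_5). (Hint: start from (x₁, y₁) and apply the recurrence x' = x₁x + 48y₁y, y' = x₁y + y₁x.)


Step 1: Find the fundamental solution (x₁, y₁) of x² - 48y² = 1.
  Expand √48 as a continued fraction. a₀ = ⌊√48⌋ = 6; iterate m_{k+1} = d_k·a_k − m_k, d_{k+1} = (48 − m_{k+1}²)/d_k, a_{k+1} = ⌊(a₀ + m_{k+1})/d_{k+1}⌋ (starting m₀ = 0, d₀ = 1), with convergents p_k = a_k·p_{k-1} + p_{k-2}, q_k = a_k·q_{k-1} + q_{k-2} (p₋₁ = 1, q₋₁ = 0):
  k = 0: a₀ = 6; p₀/q₀ = 6/1; p₀² − 48·q₀² = 36 − 48 = -12.
  k = 1: m = 6, d = 12, a = ⌊(6 + 6)/12⌋ = 1; p/q = (1·6 + 1)/(1·1 + 0) = 7/1; p² − 48·q² = 49 − 48 = 1.
  The first convergent with p² − 48·q² = 1 gives the fundamental solution (x₁, y₁) = (7, 1).
Step 2: Apply the recurrence (x_{n+1}, y_{n+1}) = (x₁x_n + 48y₁y_n, x₁y_n + y₁x_n) repeatedly.
  From (x_1, y_1) = (7, 1): x_2 = 7·7 + 48·1·1 = 97; y_2 = 7·1 + 1·7 = 14.
  From (x_2, y_2) = (97, 14): x_3 = 7·97 + 48·1·14 = 1351; y_3 = 7·14 + 1·97 = 195.
  From (x_3, y_3) = (1351, 195): x_4 = 7·1351 + 48·1·195 = 18817; y_4 = 7·195 + 1·1351 = 2716.
  From (x_4, y_4) = (18817, 2716): x_5 = 7·18817 + 48·1·2716 = 262087; y_5 = 7·2716 + 1·18817 = 37829.
Step 3: Verify x_5² - 48·y_5² = 68689595569 - 68689595568 = 1 (should be 1). ✓

(x_1, y_1) = (7, 1); (x_5, y_5) = (262087, 37829).


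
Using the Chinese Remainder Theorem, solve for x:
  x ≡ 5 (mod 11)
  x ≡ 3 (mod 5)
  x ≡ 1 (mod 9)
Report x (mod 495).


Moduli 11, 5, 9 are pairwise coprime; by CRT there is a unique solution modulo M = 11 · 5 · 9 = 495.
Solve pairwise, accumulating the modulus:
  Start with x ≡ 5 (mod 11).
  Combine with x ≡ 3 (mod 5): since gcd(11, 5) = 1, we get a unique residue mod 55.
    Write x = 5 + 11·t and substitute into x ≡ 3 (mod 5): 11·t ≡ 3 − 5 = -2 (mod 5).
    Reduce coefficients mod 5: 1·t ≡ 3 (mod 5).
    So t ≡ 3 (mod 5).
    Then x = 5 + 11·3 = 38, valid modulo lcm(11, 5) = 55: x ≡ 38 (mod 55).
  Combine with x ≡ 1 (mod 9): since gcd(55, 9) = 1, we get a unique residue mod 495.
    Write x = 38 + 55·t and substitute into x ≡ 1 (mod 9): 55·t ≡ 1 − 38 = -37 (mod 9).
    Reduce coefficients mod 9: 1·t ≡ 8 (mod 9).
    So t ≡ 8 (mod 9).
    Then x = 38 + 55·8 = 478, valid modulo lcm(55, 9) = 495: x ≡ 478 (mod 495).
Verify: 478 mod 11 = 5 ✓, 478 mod 5 = 3 ✓, 478 mod 9 = 1 ✓.

x ≡ 478 (mod 495).


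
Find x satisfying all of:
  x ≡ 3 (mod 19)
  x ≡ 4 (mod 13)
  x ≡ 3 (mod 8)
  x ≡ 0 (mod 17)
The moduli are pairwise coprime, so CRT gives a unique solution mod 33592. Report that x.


Product of moduli M = 19 · 13 · 8 · 17 = 33592.
Merge one congruence at a time:
  Start: x ≡ 3 (mod 19).
  Combine with x ≡ 4 (mod 13); new modulus lcm = 247.
    Write x = 3 + 19·t and substitute into x ≡ 4 (mod 13): 19·t ≡ 4 − 3 = 1 (mod 13).
    Reduce coefficients mod 13: 6·t ≡ 1 (mod 13).
    The inverse of 6 mod 13 is 11 (since 6·11 = 66 = 5·13 + 1), so t ≡ 11·1 = 11 ≡ 11 (mod 13).
    Then x = 3 + 19·11 = 212, valid modulo lcm(19, 13) = 247: x ≡ 212 (mod 247).
  Combine with x ≡ 3 (mod 8); new modulus lcm = 1976.
    Write x = 212 + 247·t and substitute into x ≡ 3 (mod 8): 247·t ≡ 3 − 212 = -209 (mod 8).
    Reduce coefficients mod 8: 7·t ≡ 7 (mod 8).
    The inverse of 7 mod 8 is 7 (since 7·7 = 49 = 6·8 + 1), so t ≡ 7·7 = 49 ≡ 1 (mod 8).
    Then x = 212 + 247·1 = 459, valid modulo lcm(247, 8) = 1976: x ≡ 459 (mod 1976).
  Combine with x ≡ 0 (mod 17); new modulus lcm = 33592.
    Write x = 459 + 1976·t and substitute into x ≡ 0 (mod 17): 1976·t ≡ 0 − 459 = -459 (mod 17).
    Reduce coefficients mod 17: 4·t ≡ 0 (mod 17).
    The inverse of 4 mod 17 is 13 (since 4·13 = 52 = 3·17 + 1), so t ≡ 13·0 = 0 ≡ 0 (mod 17).
    Then x = 459 + 1976·0 = 459, valid modulo lcm(1976, 17) = 33592: x ≡ 459 (mod 33592).
Verify against each original: 459 mod 19 = 3, 459 mod 13 = 4, 459 mod 8 = 3, 459 mod 17 = 0.

x ≡ 459 (mod 33592).


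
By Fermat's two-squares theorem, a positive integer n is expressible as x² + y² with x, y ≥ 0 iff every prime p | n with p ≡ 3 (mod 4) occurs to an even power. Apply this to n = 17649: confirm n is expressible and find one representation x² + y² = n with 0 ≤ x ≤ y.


Step 1: Factor n = 17649 = 3^2 · 37 · 53.
Step 2: Check the mod-4 condition on each prime factor: 3 ≡ 3 (mod 4), exponent 2 (must be even); 37 ≡ 1 (mod 4), exponent 1; 53 ≡ 1 (mod 4), exponent 1.
All primes ≡ 3 (mod 4) appear to even exponent (or don't appear), so by the two-squares theorem n IS expressible as a sum of two squares.
Step 3: Build a representation. Group n = k² · m with k = 3 and m = 37 · 53 = 1961 (a product of primes ≡ 1 (mod 4)); a representation of m scales to one of n via (k·x)² + (k·y)² = k²(x² + y²). Each prime p ≡ 1 (mod 4) is itself a sum of two squares; find a² by testing p − a² for a perfect square:
  37: 37 − 1² = 36 = 6² ⇒ 37 = 1² + 6².
  53: 53 − 1² = 52, 53 − 2² = 49 = 7² ⇒ 53 = 2² + 7².
  Combine using the Brahmagupta–Fibonacci identity (a² + b²)(c² + d²) = (ac − bd)² + (ad + bc)² = (ac + bd)² + (ad − bc)²:
  37 · 53 = 1961: from (1² + 6²)(2² + 7²), take (1·2 − 6·7, 1·7 + 6·2) = (2 − 42, 7 + 12) = (-40, 19); dropping signs (only squares matter) gives (40, 19); check 40² + 19² = 1600 + 361 = 1961 ✓.
  Scale by k = 3: (3·40, 3·19) = (120, 57).
Step 4: Order so x ≤ y and verify: 57² + 120² = 3249 + 14400 = 17649 = n. ✓

n = 17649 = 57² + 120² (one valid representation with x ≤ y).


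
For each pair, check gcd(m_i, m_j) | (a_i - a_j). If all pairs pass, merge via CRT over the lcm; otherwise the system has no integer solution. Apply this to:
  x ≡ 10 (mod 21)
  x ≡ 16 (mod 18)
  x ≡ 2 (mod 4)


Moduli 21, 18, 4 are not pairwise coprime, so CRT works modulo lcm(m_i) when all pairwise compatibility conditions hold.
Pairwise compatibility: gcd(m_i, m_j) must divide a_i - a_j for every pair.
Merge one congruence at a time:
  Start: x ≡ 10 (mod 21).
  Combine with x ≡ 16 (mod 18): gcd(21, 18) = 3; 16 - 10 = 6, which IS divisible by 3, so compatible.
    Write x = 10 + 21·t and substitute into x ≡ 16 (mod 18): 21·t ≡ 16 − 10 = 6 (mod 18).
    Divide the congruence (and modulus) by g = 3: 7·t ≡ 2 (mod 6).
    Reduce coefficients mod 6: 1·t ≡ 2 (mod 6).
    So t ≡ 2 (mod 6).
    Then x = 10 + 21·2 = 52, valid modulo lcm(21, 18) = 126: x ≡ 52 (mod 126).
  Combine with x ≡ 2 (mod 4): gcd(126, 4) = 2; 2 - 52 = -50, which IS divisible by 2, so compatible.
    Write x = 52 + 126·t and substitute into x ≡ 2 (mod 4): 126·t ≡ 2 − 52 = -50 (mod 4).
    Divide the congruence (and modulus) by g = 2: 63·t ≡ -25 (mod 2).
    Reduce coefficients mod 2: 1·t ≡ 1 (mod 2).
    So t ≡ 1 (mod 2).
    Then x = 52 + 126·1 = 178, valid modulo lcm(126, 4) = 252: x ≡ 178 (mod 252).
Verify: 178 mod 21 = 10, 178 mod 18 = 16, 178 mod 4 = 2.

x ≡ 178 (mod 252).


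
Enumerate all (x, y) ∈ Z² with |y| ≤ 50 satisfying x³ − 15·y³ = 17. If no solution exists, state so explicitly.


The equation is x³ - 15y³ = 17. For fixed y, x³ = 15·y³ + 17, so a solution requires the RHS to be a perfect cube.
Strategy: iterate y from -50 to 50, compute RHS = 15·y³ + 17, and check whether it is a (positive or negative) perfect cube.
Check small values of y:
  y = 0: RHS = 17 is not a perfect cube.
  y = 1: RHS = 32 is not a perfect cube.
  y = -1: RHS = 2 is not a perfect cube.
  y = 2: RHS = 137 is not a perfect cube.
  y = -2: RHS = -103 is not a perfect cube.
  y = 3: RHS = 422 is not a perfect cube.
  y = -3: RHS = -388 is not a perfect cube.
Continuing the search up to |y| = 50 finds no solutions either.
No (x, y) in the scanned range satisfies the equation.

No integer solutions with |y| ≤ 50.


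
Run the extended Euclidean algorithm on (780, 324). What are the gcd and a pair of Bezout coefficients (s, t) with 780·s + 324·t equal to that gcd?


Euclidean algorithm on (780, 324) — divide until remainder is 0:
  780 = 2 · 324 + 132
  324 = 2 · 132 + 60
  132 = 2 · 60 + 12
  60 = 5 · 12 + 0
gcd(780, 324) = 12.
Track Bezout coefficients alongside the remainders: start with r₀ = 780 = a·1 + b·0 (s = 1, t = 0) and r₁ = 324 = a·0 + b·1 (s = 0, t = 1); each new remainder r_{k+1} = r_{k-1} − q_k·r_k inherits s_{k+1} = s_{k-1} − q_k·s_k, t_{k+1} = t_{k-1} − q_k·t_k, so r_k = a·s_k + b·t_k at every step:
  q = 2: r = 132, s = 1 − 2·0 = 1, t = 0 − 2·1 = -2  (check: 780·1 + 324·(-2) = 132)
  q = 2: r = 60, s = 0 − 2·1 = -2, t = 1 − 2·(-2) = 5  (check: 780·(-2) + 324·5 = 60)
  q = 2: r = 12, s = 1 − 2·(-2) = 5, t = -2 − 2·5 = -12  (check: 780·5 + 324·(-12) = 12)
The row with r = 12 (the gcd) gives the Bezout coefficients s = 5, t = -12.
Result: 780 · (5) + 324 · (-12) = 12.

gcd(780, 324) = 12; s = 5, t = -12 (check: 780·5 + 324·(-12) = 12).


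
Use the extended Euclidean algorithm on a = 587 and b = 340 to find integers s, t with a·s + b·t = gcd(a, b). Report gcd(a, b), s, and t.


Euclidean algorithm on (587, 340) — divide until remainder is 0:
  587 = 1 · 340 + 247
  340 = 1 · 247 + 93
  247 = 2 · 93 + 61
  93 = 1 · 61 + 32
  61 = 1 · 32 + 29
  32 = 1 · 29 + 3
  29 = 9 · 3 + 2
  3 = 1 · 2 + 1
  2 = 2 · 1 + 0
gcd(587, 340) = 1.
Track Bezout coefficients alongside the remainders: start with r₀ = 587 = a·1 + b·0 (s = 1, t = 0) and r₁ = 340 = a·0 + b·1 (s = 0, t = 1); each new remainder r_{k+1} = r_{k-1} − q_k·r_k inherits s_{k+1} = s_{k-1} − q_k·s_k, t_{k+1} = t_{k-1} − q_k·t_k, so r_k = a·s_k + b·t_k at every step:
  q = 1: r = 247, s = 1 − 1·0 = 1, t = 0 − 1·1 = -1  (check: 587·1 + 340·(-1) = 247)
  q = 1: r = 93, s = 0 − 1·1 = -1, t = 1 − 1·(-1) = 2  (check: 587·(-1) + 340·2 = 93)
  q = 2: r = 61, s = 1 − 2·(-1) = 3, t = -1 − 2·2 = -5  (check: 587·3 + 340·(-5) = 61)
  q = 1: r = 32, s = -1 − 1·3 = -4, t = 2 − 1·(-5) = 7  (check: 587·(-4) + 340·7 = 32)
  q = 1: r = 29, s = 3 − 1·(-4) = 7, t = -5 − 1·7 = -12  (check: 587·7 + 340·(-12) = 29)
  q = 1: r = 3, s = -4 − 1·7 = -11, t = 7 − 1·(-12) = 19  (check: 587·(-11) + 340·19 = 3)
  q = 9: r = 2, s = 7 − 9·(-11) = 106, t = -12 − 9·19 = -183  (check: 587·106 + 340·(-183) = 2)
  q = 1: r = 1, s = -11 − 1·106 = -117, t = 19 − 1·(-183) = 202  (check: 587·(-117) + 340·202 = 1)
The row with r = 1 (the gcd) gives the Bezout coefficients s = -117, t = 202.
Result: 587 · (-117) + 340 · (202) = 1.

gcd(587, 340) = 1; s = -117, t = 202 (check: 587·(-117) + 340·202 = 1).


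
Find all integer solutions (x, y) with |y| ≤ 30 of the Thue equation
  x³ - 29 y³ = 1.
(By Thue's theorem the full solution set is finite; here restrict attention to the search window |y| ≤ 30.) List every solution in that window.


The equation is x³ - 29y³ = 1. For fixed y, x³ = 29·y³ + 1, so a solution requires the RHS to be a perfect cube.
Strategy: iterate y from -30 to 30, compute RHS = 29·y³ + 1, and check whether it is a (positive or negative) perfect cube.
Check small values of y:
  y = 0: RHS = 1 = (1)³ ⇒ x = 1 works.
  y = 1: RHS = 30 is not a perfect cube.
  y = -1: RHS = -28 is not a perfect cube.
  y = 2: RHS = 233 is not a perfect cube.
  y = -2: RHS = -231 is not a perfect cube.
  y = 3: RHS = 784 is not a perfect cube.
  y = -3: RHS = -782 is not a perfect cube.
Continuing the search up to |y| = 30 finds no further solutions beyond those listed.
Collected solutions: (1, 0).

Solutions (with |y| ≤ 30): (1, 0).


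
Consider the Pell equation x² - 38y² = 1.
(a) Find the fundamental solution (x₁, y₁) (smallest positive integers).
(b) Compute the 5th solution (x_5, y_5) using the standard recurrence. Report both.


Step 1: Find the fundamental solution (x₁, y₁) of x² - 38y² = 1.
  Expand √38 as a continued fraction. a₀ = ⌊√38⌋ = 6; iterate m_{k+1} = d_k·a_k − m_k, d_{k+1} = (38 − m_{k+1}²)/d_k, a_{k+1} = ⌊(a₀ + m_{k+1})/d_{k+1}⌋ (starting m₀ = 0, d₀ = 1), with convergents p_k = a_k·p_{k-1} + p_{k-2}, q_k = a_k·q_{k-1} + q_{k-2} (p₋₁ = 1, q₋₁ = 0):
  k = 0: a₀ = 6; p₀/q₀ = 6/1; p₀² − 38·q₀² = 36 − 38 = -2.
  k = 1: m = 6, d = 2, a = ⌊(6 + 6)/2⌋ = 6; p/q = (6·6 + 1)/(6·1 + 0) = 37/6; p² − 38·q² = 1369 − 1368 = 1.
  The first convergent with p² − 38·q² = 1 gives the fundamental solution (x₁, y₁) = (37, 6).
Step 2: Apply the recurrence (x_{n+1}, y_{n+1}) = (x₁x_n + 38y₁y_n, x₁y_n + y₁x_n) repeatedly.
  From (x_1, y_1) = (37, 6): x_2 = 37·37 + 38·6·6 = 2737; y_2 = 37·6 + 6·37 = 444.
  From (x_2, y_2) = (2737, 444): x_3 = 37·2737 + 38·6·444 = 202501; y_3 = 37·444 + 6·2737 = 32850.
  From (x_3, y_3) = (202501, 32850): x_4 = 37·202501 + 38·6·32850 = 14982337; y_4 = 37·32850 + 6·202501 = 2430456.
  From (x_4, y_4) = (14982337, 2430456): x_5 = 37·14982337 + 38·6·2430456 = 1108490437; y_5 = 37·2430456 + 6·14982337 = 179820894.
Step 3: Verify x_5² - 38·y_5² = 1228751048920450969 - 1228751048920450968 = 1 (should be 1). ✓

(x_1, y_1) = (37, 6); (x_5, y_5) = (1108490437, 179820894).


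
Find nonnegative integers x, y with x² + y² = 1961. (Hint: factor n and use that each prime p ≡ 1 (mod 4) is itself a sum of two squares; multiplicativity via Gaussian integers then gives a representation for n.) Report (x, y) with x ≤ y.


Step 1: Factor n = 1961 = 37 · 53.
Step 2: Check the mod-4 condition on each prime factor: 37 ≡ 1 (mod 4), exponent 1; 53 ≡ 1 (mod 4), exponent 1.
All primes ≡ 3 (mod 4) appear to even exponent (or don't appear), so by the two-squares theorem n IS expressible as a sum of two squares.
Step 3: Build a representation. Here n = 37 · 53 is a product of primes ≡ 1 (mod 4). Each prime p ≡ 1 (mod 4) is itself a sum of two squares; find a² by testing p − a² for a perfect square:
  37: 37 − 1² = 36 = 6² ⇒ 37 = 1² + 6².
  53: 53 − 1² = 52, 53 − 2² = 49 = 7² ⇒ 53 = 2² + 7².
  Combine using the Brahmagupta–Fibonacci identity (a² + b²)(c² + d²) = (ac − bd)² + (ad + bc)² = (ac + bd)² + (ad − bc)²:
  37 · 53 = 1961: from (1² + 6²)(2² + 7²), take (1·2 − 6·7, 1·7 + 6·2) = (2 − 42, 7 + 12) = (-40, 19); dropping signs (only squares matter) gives (40, 19); check 40² + 19² = 1600 + 361 = 1961 ✓.
Step 4: Order so x ≤ y and verify: 19² + 40² = 361 + 1600 = 1961 = n. ✓

n = 1961 = 19² + 40² (one valid representation with x ≤ y).


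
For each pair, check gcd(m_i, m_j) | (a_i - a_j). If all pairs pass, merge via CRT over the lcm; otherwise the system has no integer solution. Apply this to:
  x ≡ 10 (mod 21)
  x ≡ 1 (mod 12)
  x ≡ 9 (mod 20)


Moduli 21, 12, 20 are not pairwise coprime, so CRT works modulo lcm(m_i) when all pairwise compatibility conditions hold.
Pairwise compatibility: gcd(m_i, m_j) must divide a_i - a_j for every pair.
Merge one congruence at a time:
  Start: x ≡ 10 (mod 21).
  Combine with x ≡ 1 (mod 12): gcd(21, 12) = 3; 1 - 10 = -9, which IS divisible by 3, so compatible.
    Write x = 10 + 21·t and substitute into x ≡ 1 (mod 12): 21·t ≡ 1 − 10 = -9 (mod 12).
    Divide the congruence (and modulus) by g = 3: 7·t ≡ -3 (mod 4).
    Reduce coefficients mod 4: 3·t ≡ 1 (mod 4).
    The inverse of 3 mod 4 is 3 (since 3·3 = 9 = 2·4 + 1), so t ≡ 3·1 = 3 ≡ 3 (mod 4).
    Then x = 10 + 21·3 = 73, valid modulo lcm(21, 12) = 84: x ≡ 73 (mod 84).
  Combine with x ≡ 9 (mod 20): gcd(84, 20) = 4; 9 - 73 = -64, which IS divisible by 4, so compatible.
    Write x = 73 + 84·t and substitute into x ≡ 9 (mod 20): 84·t ≡ 9 − 73 = -64 (mod 20).
    Divide the congruence (and modulus) by g = 4: 21·t ≡ -16 (mod 5).
    Reduce coefficients mod 5: 1·t ≡ 4 (mod 5).
    So t ≡ 4 (mod 5).
    Then x = 73 + 84·4 = 409, valid modulo lcm(84, 20) = 420: x ≡ 409 (mod 420).
Verify: 409 mod 21 = 10, 409 mod 12 = 1, 409 mod 20 = 9.

x ≡ 409 (mod 420).


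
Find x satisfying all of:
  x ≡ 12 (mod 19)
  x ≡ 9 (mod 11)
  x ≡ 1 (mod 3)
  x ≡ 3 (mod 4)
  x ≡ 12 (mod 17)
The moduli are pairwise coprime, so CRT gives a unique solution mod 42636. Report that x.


Product of moduli M = 19 · 11 · 3 · 4 · 17 = 42636.
Merge one congruence at a time:
  Start: x ≡ 12 (mod 19).
  Combine with x ≡ 9 (mod 11); new modulus lcm = 209.
    Write x = 12 + 19·t and substitute into x ≡ 9 (mod 11): 19·t ≡ 9 − 12 = -3 (mod 11).
    Reduce coefficients mod 11: 8·t ≡ 8 (mod 11).
    The inverse of 8 mod 11 is 7 (since 8·7 = 56 = 5·11 + 1), so t ≡ 7·8 = 56 ≡ 1 (mod 11).
    Then x = 12 + 19·1 = 31, valid modulo lcm(19, 11) = 209: x ≡ 31 (mod 209).
  Combine with x ≡ 1 (mod 3); new modulus lcm = 627.
    Write x = 31 + 209·t and substitute into x ≡ 1 (mod 3): 209·t ≡ 1 − 31 = -30 (mod 3).
    Reduce coefficients mod 3: 2·t ≡ 0 (mod 3).
    The inverse of 2 mod 3 is 2 (since 2·2 = 4 = 1·3 + 1), so t ≡ 2·0 = 0 ≡ 0 (mod 3).
    Then x = 31 + 209·0 = 31, valid modulo lcm(209, 3) = 627: x ≡ 31 (mod 627).
  Combine with x ≡ 3 (mod 4); new modulus lcm = 2508.
    Write x = 31 + 627·t and substitute into x ≡ 3 (mod 4): 627·t ≡ 3 − 31 = -28 (mod 4).
    Reduce coefficients mod 4: 3·t ≡ 0 (mod 4).
    The inverse of 3 mod 4 is 3 (since 3·3 = 9 = 2·4 + 1), so t ≡ 3·0 = 0 ≡ 0 (mod 4).
    Then x = 31 + 627·0 = 31, valid modulo lcm(627, 4) = 2508: x ≡ 31 (mod 2508).
  Combine with x ≡ 12 (mod 17); new modulus lcm = 42636.
    Write x = 31 + 2508·t and substitute into x ≡ 12 (mod 17): 2508·t ≡ 12 − 31 = -19 (mod 17).
    Reduce coefficients mod 17: 9·t ≡ 15 (mod 17).
    The inverse of 9 mod 17 is 2 (since 9·2 = 18 = 1·17 + 1), so t ≡ 2·15 = 30 ≡ 13 (mod 17).
    Then x = 31 + 2508·13 = 32635, valid modulo lcm(2508, 17) = 42636: x ≡ 32635 (mod 42636).
Verify against each original: 32635 mod 19 = 12, 32635 mod 11 = 9, 32635 mod 3 = 1, 32635 mod 4 = 3, 32635 mod 17 = 12.

x ≡ 32635 (mod 42636).


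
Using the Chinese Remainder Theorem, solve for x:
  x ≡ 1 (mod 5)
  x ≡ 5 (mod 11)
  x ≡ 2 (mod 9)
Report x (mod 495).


Moduli 5, 11, 9 are pairwise coprime; by CRT there is a unique solution modulo M = 5 · 11 · 9 = 495.
Solve pairwise, accumulating the modulus:
  Start with x ≡ 1 (mod 5).
  Combine with x ≡ 5 (mod 11): since gcd(5, 11) = 1, we get a unique residue mod 55.
    Write x = 1 + 5·t and substitute into x ≡ 5 (mod 11): 5·t ≡ 5 − 1 = 4 (mod 11).
    The inverse of 5 mod 11 is 9 (since 5·9 = 45 = 4·11 + 1), so t ≡ 9·4 = 36 ≡ 3 (mod 11).
    Then x = 1 + 5·3 = 16, valid modulo lcm(5, 11) = 55: x ≡ 16 (mod 55).
  Combine with x ≡ 2 (mod 9): since gcd(55, 9) = 1, we get a unique residue mod 495.
    Write x = 16 + 55·t and substitute into x ≡ 2 (mod 9): 55·t ≡ 2 − 16 = -14 (mod 9).
    Reduce coefficients mod 9: 1·t ≡ 4 (mod 9).
    So t ≡ 4 (mod 9).
    Then x = 16 + 55·4 = 236, valid modulo lcm(55, 9) = 495: x ≡ 236 (mod 495).
Verify: 236 mod 5 = 1 ✓, 236 mod 11 = 5 ✓, 236 mod 9 = 2 ✓.

x ≡ 236 (mod 495).


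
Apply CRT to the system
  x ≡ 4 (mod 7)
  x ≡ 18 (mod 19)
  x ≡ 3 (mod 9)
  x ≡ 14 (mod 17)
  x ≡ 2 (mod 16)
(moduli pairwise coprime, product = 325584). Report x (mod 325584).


Product of moduli M = 7 · 19 · 9 · 17 · 16 = 325584.
Merge one congruence at a time:
  Start: x ≡ 4 (mod 7).
  Combine with x ≡ 18 (mod 19); new modulus lcm = 133.
    Write x = 4 + 7·t and substitute into x ≡ 18 (mod 19): 7·t ≡ 18 − 4 = 14 (mod 19).
    The inverse of 7 mod 19 is 11 (since 7·11 = 77 = 4·19 + 1), so t ≡ 11·14 = 154 ≡ 2 (mod 19).
    Then x = 4 + 7·2 = 18, valid modulo lcm(7, 19) = 133: x ≡ 18 (mod 133).
  Combine with x ≡ 3 (mod 9); new modulus lcm = 1197.
    Write x = 18 + 133·t and substitute into x ≡ 3 (mod 9): 133·t ≡ 3 − 18 = -15 (mod 9).
    Reduce coefficients mod 9: 7·t ≡ 3 (mod 9).
    The inverse of 7 mod 9 is 4 (since 7·4 = 28 = 3·9 + 1), so t ≡ 4·3 = 12 ≡ 3 (mod 9).
    Then x = 18 + 133·3 = 417, valid modulo lcm(133, 9) = 1197: x ≡ 417 (mod 1197).
  Combine with x ≡ 14 (mod 17); new modulus lcm = 20349.
    Write x = 417 + 1197·t and substitute into x ≡ 14 (mod 17): 1197·t ≡ 14 − 417 = -403 (mod 17).
    Reduce coefficients mod 17: 7·t ≡ 5 (mod 17).
    The inverse of 7 mod 17 is 5 (since 7·5 = 35 = 2·17 + 1), so t ≡ 5·5 = 25 ≡ 8 (mod 17).
    Then x = 417 + 1197·8 = 9993, valid modulo lcm(1197, 17) = 20349: x ≡ 9993 (mod 20349).
  Combine with x ≡ 2 (mod 16); new modulus lcm = 325584.
    Write x = 9993 + 20349·t and substitute into x ≡ 2 (mod 16): 20349·t ≡ 2 − 9993 = -9991 (mod 16).
    Reduce coefficients mod 16: 13·t ≡ 9 (mod 16).
    The inverse of 13 mod 16 is 5 (since 13·5 = 65 = 4·16 + 1), so t ≡ 5·9 = 45 ≡ 13 (mod 16).
    Then x = 9993 + 20349·13 = 274530, valid modulo lcm(20349, 16) = 325584: x ≡ 274530 (mod 325584).
Verify against each original: 274530 mod 7 = 4, 274530 mod 19 = 18, 274530 mod 9 = 3, 274530 mod 17 = 14, 274530 mod 16 = 2.

x ≡ 274530 (mod 325584).


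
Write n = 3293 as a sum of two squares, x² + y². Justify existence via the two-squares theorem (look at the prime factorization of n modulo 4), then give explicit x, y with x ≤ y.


Step 1: Factor n = 3293 = 37 · 89.
Step 2: Check the mod-4 condition on each prime factor: 37 ≡ 1 (mod 4), exponent 1; 89 ≡ 1 (mod 4), exponent 1.
All primes ≡ 3 (mod 4) appear to even exponent (or don't appear), so by the two-squares theorem n IS expressible as a sum of two squares.
Step 3: Build a representation. Here n = 37 · 89 is a product of primes ≡ 1 (mod 4). Each prime p ≡ 1 (mod 4) is itself a sum of two squares; find a² by testing p − a² for a perfect square:
  37: 37 − 1² = 36 = 6² ⇒ 37 = 1² + 6².
  89: 89 − 1² = 88, 89 − 2² = 85, 89 − 3² = 80, 89 − 4² = 73, 89 − 5² = 64 = 8² ⇒ 89 = 5² + 8².
  Combine using the Brahmagupta–Fibonacci identity (a² + b²)(c² + d²) = (ac − bd)² + (ad + bc)² = (ac + bd)² + (ad − bc)²:
  37 · 89 = 3293: from (1² + 6²)(5² + 8²), take (1·5 − 6·8, 1·8 + 6·5) = (5 − 48, 8 + 30) = (-43, 38); dropping signs (only squares matter) gives (43, 38); check 43² + 38² = 1849 + 1444 = 3293 ✓.
Step 4: Order so x ≤ y and verify: 38² + 43² = 1444 + 1849 = 3293 = n. ✓

n = 3293 = 38² + 43² (one valid representation with x ≤ y).


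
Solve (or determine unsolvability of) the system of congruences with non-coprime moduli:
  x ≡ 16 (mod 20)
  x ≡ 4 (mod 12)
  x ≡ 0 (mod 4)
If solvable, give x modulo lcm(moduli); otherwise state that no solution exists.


Moduli 20, 12, 4 are not pairwise coprime, so CRT works modulo lcm(m_i) when all pairwise compatibility conditions hold.
Pairwise compatibility: gcd(m_i, m_j) must divide a_i - a_j for every pair.
Merge one congruence at a time:
  Start: x ≡ 16 (mod 20).
  Combine with x ≡ 4 (mod 12): gcd(20, 12) = 4; 4 - 16 = -12, which IS divisible by 4, so compatible.
    Write x = 16 + 20·t and substitute into x ≡ 4 (mod 12): 20·t ≡ 4 − 16 = -12 (mod 12).
    Divide the congruence (and modulus) by g = 4: 5·t ≡ -3 (mod 3).
    Reduce coefficients mod 3: 2·t ≡ 0 (mod 3).
    The inverse of 2 mod 3 is 2 (since 2·2 = 4 = 1·3 + 1), so t ≡ 2·0 = 0 ≡ 0 (mod 3).
    Then x = 16 + 20·0 = 16, valid modulo lcm(20, 12) = 60: x ≡ 16 (mod 60).
  Combine with x ≡ 0 (mod 4): gcd(60, 4) = 4; 0 - 16 = -16, which IS divisible by 4, so compatible.
    Write x = 16 + 60·t and substitute into x ≡ 0 (mod 4): 60·t ≡ 0 − 16 = -16 (mod 4).
    Divide the congruence (and modulus) by g = 4: 15·t ≡ -4 (mod 1).
    Modulo 1 every t works; take t = 0.
    Then x = 16 + 60·0 = 16, valid modulo lcm(60, 4) = 60: x ≡ 16 (mod 60).
Verify: 16 mod 20 = 16, 16 mod 12 = 4, 16 mod 4 = 0.

x ≡ 16 (mod 60).


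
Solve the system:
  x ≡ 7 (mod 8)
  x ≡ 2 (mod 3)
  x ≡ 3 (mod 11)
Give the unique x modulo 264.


Moduli 8, 3, 11 are pairwise coprime; by CRT there is a unique solution modulo M = 8 · 3 · 11 = 264.
Solve pairwise, accumulating the modulus:
  Start with x ≡ 7 (mod 8).
  Combine with x ≡ 2 (mod 3): since gcd(8, 3) = 1, we get a unique residue mod 24.
    Write x = 7 + 8·t and substitute into x ≡ 2 (mod 3): 8·t ≡ 2 − 7 = -5 (mod 3).
    Reduce coefficients mod 3: 2·t ≡ 1 (mod 3).
    The inverse of 2 mod 3 is 2 (since 2·2 = 4 = 1·3 + 1), so t ≡ 2·1 = 2 ≡ 2 (mod 3).
    Then x = 7 + 8·2 = 23, valid modulo lcm(8, 3) = 24: x ≡ 23 (mod 24).
  Combine with x ≡ 3 (mod 11): since gcd(24, 11) = 1, we get a unique residue mod 264.
    Write x = 23 + 24·t and substitute into x ≡ 3 (mod 11): 24·t ≡ 3 − 23 = -20 (mod 11).
    Reduce coefficients mod 11: 2·t ≡ 2 (mod 11).
    The inverse of 2 mod 11 is 6 (since 2·6 = 12 = 1·11 + 1), so t ≡ 6·2 = 12 ≡ 1 (mod 11).
    Then x = 23 + 24·1 = 47, valid modulo lcm(24, 11) = 264: x ≡ 47 (mod 264).
Verify: 47 mod 8 = 7 ✓, 47 mod 3 = 2 ✓, 47 mod 11 = 3 ✓.

x ≡ 47 (mod 264).


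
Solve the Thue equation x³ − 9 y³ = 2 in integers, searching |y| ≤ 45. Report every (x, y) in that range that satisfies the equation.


The equation is x³ - 9y³ = 2. For fixed y, x³ = 9·y³ + 2, so a solution requires the RHS to be a perfect cube.
Strategy: iterate y from -45 to 45, compute RHS = 9·y³ + 2, and check whether it is a (positive or negative) perfect cube.
Check small values of y:
  y = 0: RHS = 2 is not a perfect cube.
  y = 1: RHS = 11 is not a perfect cube.
  y = -1: RHS = -7 is not a perfect cube.
  y = 2: RHS = 74 is not a perfect cube.
  y = -2: RHS = -70 is not a perfect cube.
  y = 3: RHS = 245 is not a perfect cube.
  y = -3: RHS = -241 is not a perfect cube.
Continuing the search up to |y| = 45 finds no solutions either.
No (x, y) in the scanned range satisfies the equation.

No integer solutions with |y| ≤ 45.


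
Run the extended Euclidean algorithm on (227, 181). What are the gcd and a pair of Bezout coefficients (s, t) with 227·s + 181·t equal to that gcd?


Euclidean algorithm on (227, 181) — divide until remainder is 0:
  227 = 1 · 181 + 46
  181 = 3 · 46 + 43
  46 = 1 · 43 + 3
  43 = 14 · 3 + 1
  3 = 3 · 1 + 0
gcd(227, 181) = 1.
Track Bezout coefficients alongside the remainders: start with r₀ = 227 = a·1 + b·0 (s = 1, t = 0) and r₁ = 181 = a·0 + b·1 (s = 0, t = 1); each new remainder r_{k+1} = r_{k-1} − q_k·r_k inherits s_{k+1} = s_{k-1} − q_k·s_k, t_{k+1} = t_{k-1} − q_k·t_k, so r_k = a·s_k + b·t_k at every step:
  q = 1: r = 46, s = 1 − 1·0 = 1, t = 0 − 1·1 = -1  (check: 227·1 + 181·(-1) = 46)
  q = 3: r = 43, s = 0 − 3·1 = -3, t = 1 − 3·(-1) = 4  (check: 227·(-3) + 181·4 = 43)
  q = 1: r = 3, s = 1 − 1·(-3) = 4, t = -1 − 1·4 = -5  (check: 227·4 + 181·(-5) = 3)
  q = 14: r = 1, s = -3 − 14·4 = -59, t = 4 − 14·(-5) = 74  (check: 227·(-59) + 181·74 = 1)
The row with r = 1 (the gcd) gives the Bezout coefficients s = -59, t = 74.
Result: 227 · (-59) + 181 · (74) = 1.

gcd(227, 181) = 1; s = -59, t = 74 (check: 227·(-59) + 181·74 = 1).


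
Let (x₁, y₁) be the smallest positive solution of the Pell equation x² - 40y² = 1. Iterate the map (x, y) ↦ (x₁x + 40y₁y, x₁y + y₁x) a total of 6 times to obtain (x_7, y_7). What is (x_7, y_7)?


Step 1: Find the fundamental solution (x₁, y₁) of x² - 40y² = 1.
  Expand √40 as a continued fraction. a₀ = ⌊√40⌋ = 6; iterate m_{k+1} = d_k·a_k − m_k, d_{k+1} = (40 − m_{k+1}²)/d_k, a_{k+1} = ⌊(a₀ + m_{k+1})/d_{k+1}⌋ (starting m₀ = 0, d₀ = 1), with convergents p_k = a_k·p_{k-1} + p_{k-2}, q_k = a_k·q_{k-1} + q_{k-2} (p₋₁ = 1, q₋₁ = 0):
  k = 0: a₀ = 6; p₀/q₀ = 6/1; p₀² − 40·q₀² = 36 − 40 = -4.
  k = 1: m = 6, d = 4, a = ⌊(6 + 6)/4⌋ = 3; p/q = (3·6 + 1)/(3·1 + 0) = 19/3; p² − 40·q² = 361 − 360 = 1.
  The first convergent with p² − 40·q² = 1 gives the fundamental solution (x₁, y₁) = (19, 3).
Step 2: Apply the recurrence (x_{n+1}, y_{n+1}) = (x₁x_n + 40y₁y_n, x₁y_n + y₁x_n) repeatedly.
  From (x_1, y_1) = (19, 3): x_2 = 19·19 + 40·3·3 = 721; y_2 = 19·3 + 3·19 = 114.
  From (x_2, y_2) = (721, 114): x_3 = 19·721 + 40·3·114 = 27379; y_3 = 19·114 + 3·721 = 4329.
  From (x_3, y_3) = (27379, 4329): x_4 = 19·27379 + 40·3·4329 = 1039681; y_4 = 19·4329 + 3·27379 = 164388.
  From (x_4, y_4) = (1039681, 164388): x_5 = 19·1039681 + 40·3·164388 = 39480499; y_5 = 19·164388 + 3·1039681 = 6242415.
  From (x_5, y_5) = (39480499, 6242415): x_6 = 19·39480499 + 40·3·6242415 = 1499219281; y_6 = 19·6242415 + 3·39480499 = 237047382.
  From (x_6, y_6) = (1499219281, 237047382): x_7 = 19·1499219281 + 40·3·237047382 = 56930852179; y_7 = 19·237047382 + 3·1499219281 = 9001558101.
Step 3: Verify x_7² - 40·y_7² = 3241121929827149048041 - 3241121929827149048040 = 1 (should be 1). ✓

(x_1, y_1) = (19, 3); (x_7, y_7) = (56930852179, 9001558101).


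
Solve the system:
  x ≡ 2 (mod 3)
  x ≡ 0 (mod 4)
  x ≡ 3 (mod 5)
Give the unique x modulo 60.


Moduli 3, 4, 5 are pairwise coprime; by CRT there is a unique solution modulo M = 3 · 4 · 5 = 60.
Solve pairwise, accumulating the modulus:
  Start with x ≡ 2 (mod 3).
  Combine with x ≡ 0 (mod 4): since gcd(3, 4) = 1, we get a unique residue mod 12.
    Write x = 2 + 3·t and substitute into x ≡ 0 (mod 4): 3·t ≡ 0 − 2 = -2 (mod 4).
    Reduce coefficients mod 4: 3·t ≡ 2 (mod 4).
    The inverse of 3 mod 4 is 3 (since 3·3 = 9 = 2·4 + 1), so t ≡ 3·2 = 6 ≡ 2 (mod 4).
    Then x = 2 + 3·2 = 8, valid modulo lcm(3, 4) = 12: x ≡ 8 (mod 12).
  Combine with x ≡ 3 (mod 5): since gcd(12, 5) = 1, we get a unique residue mod 60.
    Write x = 8 + 12·t and substitute into x ≡ 3 (mod 5): 12·t ≡ 3 − 8 = -5 (mod 5).
    Reduce coefficients mod 5: 2·t ≡ 0 (mod 5).
    The inverse of 2 mod 5 is 3 (since 2·3 = 6 = 1·5 + 1), so t ≡ 3·0 = 0 ≡ 0 (mod 5).
    Then x = 8 + 12·0 = 8, valid modulo lcm(12, 5) = 60: x ≡ 8 (mod 60).
Verify: 8 mod 3 = 2 ✓, 8 mod 4 = 0 ✓, 8 mod 5 = 3 ✓.

x ≡ 8 (mod 60).
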